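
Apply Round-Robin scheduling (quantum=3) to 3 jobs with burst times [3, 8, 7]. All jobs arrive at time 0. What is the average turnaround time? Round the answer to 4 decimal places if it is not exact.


Time quantum = 3
Execution trace:
  J1 runs 3 units, time = 3
  J2 runs 3 units, time = 6
  J3 runs 3 units, time = 9
  J2 runs 3 units, time = 12
  J3 runs 3 units, time = 15
  J2 runs 2 units, time = 17
  J3 runs 1 units, time = 18
Finish times: [3, 17, 18]
Average turnaround = 38/3 = 12.6667

12.6667


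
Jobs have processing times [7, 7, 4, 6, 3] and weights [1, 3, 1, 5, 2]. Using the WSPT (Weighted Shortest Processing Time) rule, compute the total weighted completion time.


Compute p/w ratios and sort ascending (WSPT): [(6, 5), (3, 2), (7, 3), (4, 1), (7, 1)]
Compute weighted completion times:
  Job (p=6,w=5): C=6, w*C=5*6=30
  Job (p=3,w=2): C=9, w*C=2*9=18
  Job (p=7,w=3): C=16, w*C=3*16=48
  Job (p=4,w=1): C=20, w*C=1*20=20
  Job (p=7,w=1): C=27, w*C=1*27=27
Total weighted completion time = 143

143


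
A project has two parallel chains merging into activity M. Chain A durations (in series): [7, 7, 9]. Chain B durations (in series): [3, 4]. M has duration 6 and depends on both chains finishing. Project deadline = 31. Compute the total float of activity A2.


Forward pass: ES(A2) = sum of predecessors on chain A = 7
EF = ES + duration = 7 + 7 = 14
Backward pass: LF(M) = deadline = 31; LS(M) = 31 - 6 = 25
LF(A2) = LS(M) - sum(successors on chain A) = 25 - 9 = 16
LS = LF - duration = 16 - 7 = 9
Total float = LS - ES = 9 - 7 = 2

2


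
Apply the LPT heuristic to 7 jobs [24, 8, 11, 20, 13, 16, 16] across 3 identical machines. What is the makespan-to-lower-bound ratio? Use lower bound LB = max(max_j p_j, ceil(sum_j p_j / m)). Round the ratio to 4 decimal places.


LPT order: [24, 20, 16, 16, 13, 11, 8]
Machine loads after assignment: [35, 33, 40]
LPT makespan = 40
Lower bound = max(max_job, ceil(total/3)) = max(24, 36) = 36
Ratio = 40 / 36 = 1.1111

1.1111


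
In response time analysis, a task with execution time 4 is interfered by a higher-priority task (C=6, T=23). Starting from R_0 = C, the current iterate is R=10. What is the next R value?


R_next = C + ceil(R_prev / T_hp) * C_hp
ceil(10 / 23) = ceil(0.4348) = 1
Interference = 1 * 6 = 6
R_next = 4 + 6 = 10
R_next = R_prev, so the iteration has converged (response time = 10).

10


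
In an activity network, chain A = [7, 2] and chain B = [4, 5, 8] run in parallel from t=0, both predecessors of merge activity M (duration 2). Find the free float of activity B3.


ES(B3) = sum of predecessors on chain B = 9
EF(B3) = ES + duration = 9 + 8 = 17
Successor of B3 is M. ES(M) = max(sum(A), sum(B)) = max(9, 17) = 17
Free float = ES(successor) - EF(current) = 17 - 17 = 0

0


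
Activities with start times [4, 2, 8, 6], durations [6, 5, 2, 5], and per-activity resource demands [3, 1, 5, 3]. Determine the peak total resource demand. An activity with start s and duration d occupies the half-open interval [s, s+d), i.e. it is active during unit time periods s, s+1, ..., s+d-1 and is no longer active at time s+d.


Each activity i is active on [start_i, start_i + duration_i).
Compute total resource usage per time slot:
  t=0: active resources = [], total = 0
  t=1: active resources = [], total = 0
  t=2: active resources = [1], total = 1
  t=3: active resources = [1], total = 1
  t=4: active resources = [3, 1], total = 4
  t=5: active resources = [3, 1], total = 4
  t=6: active resources = [3, 1, 3], total = 7
  t=7: active resources = [3, 3], total = 6
  t=8: active resources = [3, 5, 3], total = 11
  t=9: active resources = [3, 5, 3], total = 11
  t=10: active resources = [3], total = 3
Peak resource demand = 11

11


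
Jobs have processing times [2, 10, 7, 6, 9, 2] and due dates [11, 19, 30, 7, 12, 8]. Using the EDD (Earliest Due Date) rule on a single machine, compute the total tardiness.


Sort by due date (EDD order): [(6, 7), (2, 8), (2, 11), (9, 12), (10, 19), (7, 30)]
Compute completion times and tardiness:
  Job 1: p=6, d=7, C=6, tardiness=max(0,6-7)=0
  Job 2: p=2, d=8, C=8, tardiness=max(0,8-8)=0
  Job 3: p=2, d=11, C=10, tardiness=max(0,10-11)=0
  Job 4: p=9, d=12, C=19, tardiness=max(0,19-12)=7
  Job 5: p=10, d=19, C=29, tardiness=max(0,29-19)=10
  Job 6: p=7, d=30, C=36, tardiness=max(0,36-30)=6
Total tardiness = 23

23


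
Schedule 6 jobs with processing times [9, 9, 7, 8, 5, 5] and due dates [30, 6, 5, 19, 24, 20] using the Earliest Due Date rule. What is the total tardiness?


Sort by due date (EDD order): [(7, 5), (9, 6), (8, 19), (5, 20), (5, 24), (9, 30)]
Compute completion times and tardiness:
  Job 1: p=7, d=5, C=7, tardiness=max(0,7-5)=2
  Job 2: p=9, d=6, C=16, tardiness=max(0,16-6)=10
  Job 3: p=8, d=19, C=24, tardiness=max(0,24-19)=5
  Job 4: p=5, d=20, C=29, tardiness=max(0,29-20)=9
  Job 5: p=5, d=24, C=34, tardiness=max(0,34-24)=10
  Job 6: p=9, d=30, C=43, tardiness=max(0,43-30)=13
Total tardiness = 49

49


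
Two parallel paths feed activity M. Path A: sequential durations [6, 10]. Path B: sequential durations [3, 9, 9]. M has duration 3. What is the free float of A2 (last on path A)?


ES(A2) = sum of predecessors on chain A = 6
EF(A2) = ES + duration = 6 + 10 = 16
Successor of A2 is M. ES(M) = max(sum(A), sum(B)) = max(16, 21) = 21
Free float = ES(successor) - EF(current) = 21 - 16 = 5

5


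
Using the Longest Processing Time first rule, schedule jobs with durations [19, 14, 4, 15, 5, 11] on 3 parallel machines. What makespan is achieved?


Sort jobs in decreasing order (LPT): [19, 15, 14, 11, 5, 4]
Assign each job to the least loaded machine:
  Machine 1: jobs [19, 4], load = 23
  Machine 2: jobs [15, 5], load = 20
  Machine 3: jobs [14, 11], load = 25
Makespan = max load = 25

25


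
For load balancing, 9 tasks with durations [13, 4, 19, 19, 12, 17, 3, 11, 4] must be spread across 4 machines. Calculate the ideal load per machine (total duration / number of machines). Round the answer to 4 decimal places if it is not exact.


Total processing time = 13 + 4 + 19 + 19 + 12 + 17 + 3 + 11 + 4 = 102
Number of machines = 4
Ideal balanced load = 102 / 4 = 25.5

25.5


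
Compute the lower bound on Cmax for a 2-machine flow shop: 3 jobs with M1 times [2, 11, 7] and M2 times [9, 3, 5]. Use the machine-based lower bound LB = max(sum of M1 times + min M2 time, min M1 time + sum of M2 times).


LB1 = sum(M1 times) + min(M2 times) = 20 + 3 = 23
LB2 = min(M1 times) + sum(M2 times) = 2 + 17 = 19
Lower bound = max(LB1, LB2) = max(23, 19) = 23

23


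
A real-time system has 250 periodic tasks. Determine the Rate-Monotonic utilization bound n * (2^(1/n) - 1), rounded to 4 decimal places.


Compute 2^(1/250) = 1.0027764359
Subtract 1: 1.0027764359 - 1 = 0.0027764359
Multiply by n: 250 * 0.0027764359 = 0.6941089750
Round to 4 dp: 0.6941

0.6941


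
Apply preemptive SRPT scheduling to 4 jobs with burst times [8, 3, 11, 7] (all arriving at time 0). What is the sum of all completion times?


Since all jobs arrive at t=0, SRPT equals SPT ordering.
SPT order: [3, 7, 8, 11]
Completion times:
  Job 1: p=3, C=3
  Job 2: p=7, C=10
  Job 3: p=8, C=18
  Job 4: p=11, C=29
Total completion time = 3 + 10 + 18 + 29 = 60

60


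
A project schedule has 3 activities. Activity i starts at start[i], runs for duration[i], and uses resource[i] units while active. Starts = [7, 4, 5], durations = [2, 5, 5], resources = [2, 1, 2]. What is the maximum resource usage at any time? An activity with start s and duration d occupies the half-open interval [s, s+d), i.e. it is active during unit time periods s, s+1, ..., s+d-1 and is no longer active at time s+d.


Each activity i is active on [start_i, start_i + duration_i).
Compute total resource usage per time slot:
  t=0: active resources = [], total = 0
  t=1: active resources = [], total = 0
  t=2: active resources = [], total = 0
  t=3: active resources = [], total = 0
  t=4: active resources = [1], total = 1
  t=5: active resources = [1, 2], total = 3
  t=6: active resources = [1, 2], total = 3
  t=7: active resources = [2, 1, 2], total = 5
  t=8: active resources = [2, 1, 2], total = 5
  t=9: active resources = [2], total = 2
Peak resource demand = 5

5


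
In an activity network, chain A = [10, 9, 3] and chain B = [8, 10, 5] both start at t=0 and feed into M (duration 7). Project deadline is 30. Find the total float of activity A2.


Forward pass: ES(A2) = sum of predecessors on chain A = 10
EF = ES + duration = 10 + 9 = 19
Backward pass: LF(M) = deadline = 30; LS(M) = 30 - 7 = 23
LF(A2) = LS(M) - sum(successors on chain A) = 23 - 3 = 20
LS = LF - duration = 20 - 9 = 11
Total float = LS - ES = 11 - 10 = 1

1


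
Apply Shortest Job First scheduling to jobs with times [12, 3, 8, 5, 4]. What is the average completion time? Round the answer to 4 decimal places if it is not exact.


SJF order (ascending): [3, 4, 5, 8, 12]
Completion times:
  Job 1: burst=3, C=3
  Job 2: burst=4, C=7
  Job 3: burst=5, C=12
  Job 4: burst=8, C=20
  Job 5: burst=12, C=32
Average completion = 74/5 = 14.8

14.8


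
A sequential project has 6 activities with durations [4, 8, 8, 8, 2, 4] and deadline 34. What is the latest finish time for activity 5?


LF(activity 5) = deadline - sum of successor durations
Successors: activities 6 through 6 with durations [4]
Sum of successor durations = 4
LF = 34 - 4 = 30

30


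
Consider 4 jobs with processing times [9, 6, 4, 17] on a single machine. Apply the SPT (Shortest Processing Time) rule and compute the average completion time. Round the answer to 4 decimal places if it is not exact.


Sort jobs by processing time (SPT order): [4, 6, 9, 17]
Compute completion times sequentially:
  Job 1: processing = 4, completes at 4
  Job 2: processing = 6, completes at 10
  Job 3: processing = 9, completes at 19
  Job 4: processing = 17, completes at 36
Sum of completion times = 69
Average completion time = 69/4 = 17.25

17.25


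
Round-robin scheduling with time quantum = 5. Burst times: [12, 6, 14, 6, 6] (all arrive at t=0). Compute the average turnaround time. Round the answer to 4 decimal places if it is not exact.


Time quantum = 5
Execution trace:
  J1 runs 5 units, time = 5
  J2 runs 5 units, time = 10
  J3 runs 5 units, time = 15
  J4 runs 5 units, time = 20
  J5 runs 5 units, time = 25
  J1 runs 5 units, time = 30
  J2 runs 1 units, time = 31
  J3 runs 5 units, time = 36
  J4 runs 1 units, time = 37
  J5 runs 1 units, time = 38
  J1 runs 2 units, time = 40
  J3 runs 4 units, time = 44
Finish times: [40, 31, 44, 37, 38]
Average turnaround = 190/5 = 38.0

38.0


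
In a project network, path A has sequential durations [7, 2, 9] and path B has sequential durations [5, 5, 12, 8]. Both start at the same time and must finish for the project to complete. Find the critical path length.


Path A total = 7 + 2 + 9 = 18
Path B total = 5 + 5 + 12 + 8 = 30
Critical path = longest path = max(18, 30) = 30

30


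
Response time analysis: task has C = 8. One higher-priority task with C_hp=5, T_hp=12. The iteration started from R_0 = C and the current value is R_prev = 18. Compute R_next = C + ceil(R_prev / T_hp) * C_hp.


R_next = C + ceil(R_prev / T_hp) * C_hp
ceil(18 / 12) = ceil(1.5) = 2
Interference = 2 * 5 = 10
R_next = 8 + 10 = 18
R_next = R_prev, so the iteration has converged (response time = 18).

18


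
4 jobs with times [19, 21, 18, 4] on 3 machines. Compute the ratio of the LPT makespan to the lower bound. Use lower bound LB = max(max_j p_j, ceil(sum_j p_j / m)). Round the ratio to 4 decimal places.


LPT order: [21, 19, 18, 4]
Machine loads after assignment: [21, 19, 22]
LPT makespan = 22
Lower bound = max(max_job, ceil(total/3)) = max(21, 21) = 21
Ratio = 22 / 21 = 1.0476

1.0476


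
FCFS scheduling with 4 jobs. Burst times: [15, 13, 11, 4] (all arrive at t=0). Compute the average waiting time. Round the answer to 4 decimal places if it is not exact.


FCFS order (as given): [15, 13, 11, 4]
Waiting times:
  Job 1: wait = 0
  Job 2: wait = 15
  Job 3: wait = 28
  Job 4: wait = 39
Sum of waiting times = 82
Average waiting time = 82/4 = 20.5

20.5


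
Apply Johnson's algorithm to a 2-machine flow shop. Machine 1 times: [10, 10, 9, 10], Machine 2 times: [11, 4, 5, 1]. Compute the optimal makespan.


Apply Johnson's rule:
  Group 1 (a <= b): [(1, 10, 11)]
  Group 2 (a > b): [(3, 9, 5), (2, 10, 4), (4, 10, 1)]
Optimal job order: [1, 3, 2, 4]
Schedule:
  Job 1: M1 done at 10, M2 done at 21
  Job 3: M1 done at 19, M2 done at 26
  Job 2: M1 done at 29, M2 done at 33
  Job 4: M1 done at 39, M2 done at 40
Makespan = 40

40


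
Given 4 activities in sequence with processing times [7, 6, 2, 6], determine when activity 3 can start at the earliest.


Activity 3 starts after activities 1 through 2 complete.
Predecessor durations: [7, 6]
ES = 7 + 6 = 13

13


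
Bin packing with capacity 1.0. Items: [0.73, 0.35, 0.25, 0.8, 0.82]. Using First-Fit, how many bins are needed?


Place items sequentially using First-Fit:
  Item 0.73 -> new Bin 1
  Item 0.35 -> new Bin 2
  Item 0.25 -> Bin 1 (now 0.98)
  Item 0.8 -> new Bin 3
  Item 0.82 -> new Bin 4
Total bins used = 4

4


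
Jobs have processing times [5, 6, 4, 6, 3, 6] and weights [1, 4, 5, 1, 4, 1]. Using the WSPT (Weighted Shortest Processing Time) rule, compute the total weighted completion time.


Compute p/w ratios and sort ascending (WSPT): [(3, 4), (4, 5), (6, 4), (5, 1), (6, 1), (6, 1)]
Compute weighted completion times:
  Job (p=3,w=4): C=3, w*C=4*3=12
  Job (p=4,w=5): C=7, w*C=5*7=35
  Job (p=6,w=4): C=13, w*C=4*13=52
  Job (p=5,w=1): C=18, w*C=1*18=18
  Job (p=6,w=1): C=24, w*C=1*24=24
  Job (p=6,w=1): C=30, w*C=1*30=30
Total weighted completion time = 171

171


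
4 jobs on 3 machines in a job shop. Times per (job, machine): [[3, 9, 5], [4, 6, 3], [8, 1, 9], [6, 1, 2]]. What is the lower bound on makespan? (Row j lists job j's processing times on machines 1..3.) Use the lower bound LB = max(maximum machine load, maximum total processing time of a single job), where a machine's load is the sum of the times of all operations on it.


Machine loads:
  Machine 1: 3 + 4 + 8 + 6 = 21
  Machine 2: 9 + 6 + 1 + 1 = 17
  Machine 3: 5 + 3 + 9 + 2 = 19
Max machine load = 21
Job totals:
  Job 1: 17
  Job 2: 13
  Job 3: 18
  Job 4: 9
Max job total = 18
Lower bound = max(21, 18) = 21

21


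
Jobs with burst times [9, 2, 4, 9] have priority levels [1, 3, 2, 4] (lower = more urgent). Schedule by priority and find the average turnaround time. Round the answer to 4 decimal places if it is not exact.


Sort by priority (ascending = highest first):
Order: [(1, 9), (2, 4), (3, 2), (4, 9)]
Completion times:
  Priority 1, burst=9, C=9
  Priority 2, burst=4, C=13
  Priority 3, burst=2, C=15
  Priority 4, burst=9, C=24
Average turnaround = 61/4 = 15.25

15.25


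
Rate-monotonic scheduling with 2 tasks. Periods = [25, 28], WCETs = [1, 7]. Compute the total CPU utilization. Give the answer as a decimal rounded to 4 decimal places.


Compute individual utilizations (exact fractions):
  Task 1: C/T = 1/25 (approx. 0.04)
  Task 2: C/T = 7/28 = 1/4 (approx. 0.25)
Total utilization U = 1/25 + 1/4 = 29/100
Rounded to 4 decimal places: U = 0.2900
RM (Liu & Layland) bound for 2 tasks = 0.828427; compare with U = 29/100 (approx. 0.290000)
U <= bound, so schedulable by RM sufficient condition.

0.2900


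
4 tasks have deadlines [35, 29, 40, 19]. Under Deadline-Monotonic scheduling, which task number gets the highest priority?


Sort tasks by relative deadline (ascending):
  Task 4: deadline = 19
  Task 2: deadline = 29
  Task 1: deadline = 35
  Task 3: deadline = 40
Priority order (highest first): [4, 2, 1, 3]
Highest priority task = 4

4


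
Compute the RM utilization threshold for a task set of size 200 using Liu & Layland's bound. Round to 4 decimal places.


Compute 2^(1/200) = 1.0034717485
Subtract 1: 1.0034717485 - 1 = 0.0034717485
Multiply by n: 200 * 0.0034717485 = 0.6943497000
Round to 4 dp: 0.6943

0.6943


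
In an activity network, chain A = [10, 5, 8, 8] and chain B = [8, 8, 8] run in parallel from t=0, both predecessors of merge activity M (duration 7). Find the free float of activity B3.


ES(B3) = sum of predecessors on chain B = 16
EF(B3) = ES + duration = 16 + 8 = 24
Successor of B3 is M. ES(M) = max(sum(A), sum(B)) = max(31, 24) = 31
Free float = ES(successor) - EF(current) = 31 - 24 = 7

7


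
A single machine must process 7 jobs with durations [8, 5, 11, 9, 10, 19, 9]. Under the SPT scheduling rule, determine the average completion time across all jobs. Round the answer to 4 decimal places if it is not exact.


Sort jobs by processing time (SPT order): [5, 8, 9, 9, 10, 11, 19]
Compute completion times sequentially:
  Job 1: processing = 5, completes at 5
  Job 2: processing = 8, completes at 13
  Job 3: processing = 9, completes at 22
  Job 4: processing = 9, completes at 31
  Job 5: processing = 10, completes at 41
  Job 6: processing = 11, completes at 52
  Job 7: processing = 19, completes at 71
Sum of completion times = 235
Average completion time = 235/7 = 33.5714

33.5714


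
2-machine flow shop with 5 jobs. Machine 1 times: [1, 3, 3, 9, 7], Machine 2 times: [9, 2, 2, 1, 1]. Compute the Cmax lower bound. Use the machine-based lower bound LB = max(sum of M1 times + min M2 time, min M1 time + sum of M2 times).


LB1 = sum(M1 times) + min(M2 times) = 23 + 1 = 24
LB2 = min(M1 times) + sum(M2 times) = 1 + 15 = 16
Lower bound = max(LB1, LB2) = max(24, 16) = 24

24


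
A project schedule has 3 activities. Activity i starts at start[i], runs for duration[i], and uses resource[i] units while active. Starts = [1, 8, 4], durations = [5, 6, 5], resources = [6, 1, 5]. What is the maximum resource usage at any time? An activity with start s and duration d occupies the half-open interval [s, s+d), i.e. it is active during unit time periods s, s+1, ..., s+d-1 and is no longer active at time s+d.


Each activity i is active on [start_i, start_i + duration_i).
Compute total resource usage per time slot:
  t=0: active resources = [], total = 0
  t=1: active resources = [6], total = 6
  t=2: active resources = [6], total = 6
  t=3: active resources = [6], total = 6
  t=4: active resources = [6, 5], total = 11
  t=5: active resources = [6, 5], total = 11
  t=6: active resources = [5], total = 5
  t=7: active resources = [5], total = 5
  t=8: active resources = [1, 5], total = 6
  t=9: active resources = [1], total = 1
  t=10: active resources = [1], total = 1
  t=11: active resources = [1], total = 1
  t=12: active resources = [1], total = 1
  t=13: active resources = [1], total = 1
Peak resource demand = 11

11


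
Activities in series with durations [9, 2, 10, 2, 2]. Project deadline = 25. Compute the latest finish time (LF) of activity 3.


LF(activity 3) = deadline - sum of successor durations
Successors: activities 4 through 5 with durations [2, 2]
Sum of successor durations = 4
LF = 25 - 4 = 21

21


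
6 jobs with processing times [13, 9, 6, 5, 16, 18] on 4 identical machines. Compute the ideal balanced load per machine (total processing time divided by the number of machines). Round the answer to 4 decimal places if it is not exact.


Total processing time = 13 + 9 + 6 + 5 + 16 + 18 = 67
Number of machines = 4
Ideal balanced load = 67 / 4 = 16.75

16.75


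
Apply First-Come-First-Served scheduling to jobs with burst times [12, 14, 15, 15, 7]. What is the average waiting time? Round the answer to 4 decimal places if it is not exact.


FCFS order (as given): [12, 14, 15, 15, 7]
Waiting times:
  Job 1: wait = 0
  Job 2: wait = 12
  Job 3: wait = 26
  Job 4: wait = 41
  Job 5: wait = 56
Sum of waiting times = 135
Average waiting time = 135/5 = 27.0

27.0


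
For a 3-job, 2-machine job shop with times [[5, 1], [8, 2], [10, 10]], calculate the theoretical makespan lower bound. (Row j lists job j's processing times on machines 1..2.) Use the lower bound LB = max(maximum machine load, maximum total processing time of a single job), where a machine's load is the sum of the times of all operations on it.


Machine loads:
  Machine 1: 5 + 8 + 10 = 23
  Machine 2: 1 + 2 + 10 = 13
Max machine load = 23
Job totals:
  Job 1: 6
  Job 2: 10
  Job 3: 20
Max job total = 20
Lower bound = max(23, 20) = 23

23


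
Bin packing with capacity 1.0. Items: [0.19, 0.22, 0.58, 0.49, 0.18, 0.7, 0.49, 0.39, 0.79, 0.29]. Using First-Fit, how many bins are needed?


Place items sequentially using First-Fit:
  Item 0.19 -> new Bin 1
  Item 0.22 -> Bin 1 (now 0.41)
  Item 0.58 -> Bin 1 (now 0.99)
  Item 0.49 -> new Bin 2
  Item 0.18 -> Bin 2 (now 0.67)
  Item 0.7 -> new Bin 3
  Item 0.49 -> new Bin 4
  Item 0.39 -> Bin 4 (now 0.88)
  Item 0.79 -> new Bin 5
  Item 0.29 -> Bin 2 (now 0.96)
Total bins used = 5

5


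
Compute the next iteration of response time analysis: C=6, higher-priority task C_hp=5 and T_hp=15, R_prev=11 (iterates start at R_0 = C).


R_next = C + ceil(R_prev / T_hp) * C_hp
ceil(11 / 15) = ceil(0.7333) = 1
Interference = 1 * 5 = 5
R_next = 6 + 5 = 11
R_next = R_prev, so the iteration has converged (response time = 11).

11


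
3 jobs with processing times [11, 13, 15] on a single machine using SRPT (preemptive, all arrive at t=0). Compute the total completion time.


Since all jobs arrive at t=0, SRPT equals SPT ordering.
SPT order: [11, 13, 15]
Completion times:
  Job 1: p=11, C=11
  Job 2: p=13, C=24
  Job 3: p=15, C=39
Total completion time = 11 + 24 + 39 = 74

74


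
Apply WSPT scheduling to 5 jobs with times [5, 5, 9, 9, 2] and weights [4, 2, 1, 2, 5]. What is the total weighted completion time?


Compute p/w ratios and sort ascending (WSPT): [(2, 5), (5, 4), (5, 2), (9, 2), (9, 1)]
Compute weighted completion times:
  Job (p=2,w=5): C=2, w*C=5*2=10
  Job (p=5,w=4): C=7, w*C=4*7=28
  Job (p=5,w=2): C=12, w*C=2*12=24
  Job (p=9,w=2): C=21, w*C=2*21=42
  Job (p=9,w=1): C=30, w*C=1*30=30
Total weighted completion time = 134

134


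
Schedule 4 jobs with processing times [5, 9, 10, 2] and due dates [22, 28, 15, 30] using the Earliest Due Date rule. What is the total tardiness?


Sort by due date (EDD order): [(10, 15), (5, 22), (9, 28), (2, 30)]
Compute completion times and tardiness:
  Job 1: p=10, d=15, C=10, tardiness=max(0,10-15)=0
  Job 2: p=5, d=22, C=15, tardiness=max(0,15-22)=0
  Job 3: p=9, d=28, C=24, tardiness=max(0,24-28)=0
  Job 4: p=2, d=30, C=26, tardiness=max(0,26-30)=0
Total tardiness = 0

0


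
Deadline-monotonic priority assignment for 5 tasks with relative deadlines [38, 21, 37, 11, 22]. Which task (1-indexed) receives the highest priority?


Sort tasks by relative deadline (ascending):
  Task 4: deadline = 11
  Task 2: deadline = 21
  Task 5: deadline = 22
  Task 3: deadline = 37
  Task 1: deadline = 38
Priority order (highest first): [4, 2, 5, 3, 1]
Highest priority task = 4

4


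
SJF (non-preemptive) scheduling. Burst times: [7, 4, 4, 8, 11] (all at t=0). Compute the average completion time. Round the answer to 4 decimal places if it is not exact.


SJF order (ascending): [4, 4, 7, 8, 11]
Completion times:
  Job 1: burst=4, C=4
  Job 2: burst=4, C=8
  Job 3: burst=7, C=15
  Job 4: burst=8, C=23
  Job 5: burst=11, C=34
Average completion = 84/5 = 16.8

16.8


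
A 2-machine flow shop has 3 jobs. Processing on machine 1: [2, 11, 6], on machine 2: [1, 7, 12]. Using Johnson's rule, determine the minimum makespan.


Apply Johnson's rule:
  Group 1 (a <= b): [(3, 6, 12)]
  Group 2 (a > b): [(2, 11, 7), (1, 2, 1)]
Optimal job order: [3, 2, 1]
Schedule:
  Job 3: M1 done at 6, M2 done at 18
  Job 2: M1 done at 17, M2 done at 25
  Job 1: M1 done at 19, M2 done at 26
Makespan = 26

26


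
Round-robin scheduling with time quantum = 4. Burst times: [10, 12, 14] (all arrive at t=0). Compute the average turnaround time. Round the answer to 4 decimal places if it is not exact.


Time quantum = 4
Execution trace:
  J1 runs 4 units, time = 4
  J2 runs 4 units, time = 8
  J3 runs 4 units, time = 12
  J1 runs 4 units, time = 16
  J2 runs 4 units, time = 20
  J3 runs 4 units, time = 24
  J1 runs 2 units, time = 26
  J2 runs 4 units, time = 30
  J3 runs 4 units, time = 34
  J3 runs 2 units, time = 36
Finish times: [26, 30, 36]
Average turnaround = 92/3 = 30.6667

30.6667


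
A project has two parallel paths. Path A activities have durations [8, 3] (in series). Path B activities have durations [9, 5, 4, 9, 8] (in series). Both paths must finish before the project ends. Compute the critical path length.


Path A total = 8 + 3 = 11
Path B total = 9 + 5 + 4 + 9 + 8 = 35
Critical path = longest path = max(11, 35) = 35

35


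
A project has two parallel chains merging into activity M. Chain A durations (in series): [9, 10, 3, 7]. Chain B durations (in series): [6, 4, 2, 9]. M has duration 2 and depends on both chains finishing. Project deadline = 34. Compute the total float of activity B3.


Forward pass: ES(B3) = sum of predecessors on chain B = 10
EF = ES + duration = 10 + 2 = 12
Backward pass: LF(M) = deadline = 34; LS(M) = 34 - 2 = 32
LF(B3) = LS(M) - sum(successors on chain B) = 32 - 9 = 23
LS = LF - duration = 23 - 2 = 21
Total float = LS - ES = 21 - 10 = 11

11


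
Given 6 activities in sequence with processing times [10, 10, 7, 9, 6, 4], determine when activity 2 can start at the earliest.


Activity 2 starts after activities 1 through 1 complete.
Predecessor durations: [10]
ES = 10 = 10

10


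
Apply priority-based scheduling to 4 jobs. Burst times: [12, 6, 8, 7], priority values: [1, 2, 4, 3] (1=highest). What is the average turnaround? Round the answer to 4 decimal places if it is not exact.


Sort by priority (ascending = highest first):
Order: [(1, 12), (2, 6), (3, 7), (4, 8)]
Completion times:
  Priority 1, burst=12, C=12
  Priority 2, burst=6, C=18
  Priority 3, burst=7, C=25
  Priority 4, burst=8, C=33
Average turnaround = 88/4 = 22.0

22.0


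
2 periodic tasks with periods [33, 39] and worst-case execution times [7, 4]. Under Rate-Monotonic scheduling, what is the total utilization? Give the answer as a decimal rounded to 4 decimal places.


Compute individual utilizations (exact fractions):
  Task 1: C/T = 7/33 (approx. 0.2121)
  Task 2: C/T = 4/39 (approx. 0.1026)
Total utilization U = 7/33 + 4/39 = 45/143
Rounded to 4 decimal places: U = 0.3147
RM (Liu & Layland) bound for 2 tasks = 0.828427; compare with U = 45/143 (approx. 0.314685)
U <= bound, so schedulable by RM sufficient condition.

0.3147


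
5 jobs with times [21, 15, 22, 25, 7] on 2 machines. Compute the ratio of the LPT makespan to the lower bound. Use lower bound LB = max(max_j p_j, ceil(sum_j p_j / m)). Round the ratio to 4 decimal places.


LPT order: [25, 22, 21, 15, 7]
Machine loads after assignment: [47, 43]
LPT makespan = 47
Lower bound = max(max_job, ceil(total/2)) = max(25, 45) = 45
Ratio = 47 / 45 = 1.0444

1.0444


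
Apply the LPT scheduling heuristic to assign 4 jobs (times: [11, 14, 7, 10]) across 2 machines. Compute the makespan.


Sort jobs in decreasing order (LPT): [14, 11, 10, 7]
Assign each job to the least loaded machine:
  Machine 1: jobs [14, 7], load = 21
  Machine 2: jobs [11, 10], load = 21
Makespan = max load = 21

21


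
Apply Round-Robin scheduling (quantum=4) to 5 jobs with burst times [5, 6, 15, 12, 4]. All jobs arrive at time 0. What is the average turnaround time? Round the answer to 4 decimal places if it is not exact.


Time quantum = 4
Execution trace:
  J1 runs 4 units, time = 4
  J2 runs 4 units, time = 8
  J3 runs 4 units, time = 12
  J4 runs 4 units, time = 16
  J5 runs 4 units, time = 20
  J1 runs 1 units, time = 21
  J2 runs 2 units, time = 23
  J3 runs 4 units, time = 27
  J4 runs 4 units, time = 31
  J3 runs 4 units, time = 35
  J4 runs 4 units, time = 39
  J3 runs 3 units, time = 42
Finish times: [21, 23, 42, 39, 20]
Average turnaround = 145/5 = 29.0

29.0


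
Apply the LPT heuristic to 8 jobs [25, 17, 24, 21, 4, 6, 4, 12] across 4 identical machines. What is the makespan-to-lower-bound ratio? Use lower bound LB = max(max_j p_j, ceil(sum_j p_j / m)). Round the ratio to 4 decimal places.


LPT order: [25, 24, 21, 17, 12, 6, 4, 4]
Machine loads after assignment: [29, 28, 27, 29]
LPT makespan = 29
Lower bound = max(max_job, ceil(total/4)) = max(25, 29) = 29
Ratio = 29 / 29 = 1.0

1.0


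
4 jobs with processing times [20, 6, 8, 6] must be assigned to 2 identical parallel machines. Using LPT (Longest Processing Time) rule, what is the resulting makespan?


Sort jobs in decreasing order (LPT): [20, 8, 6, 6]
Assign each job to the least loaded machine:
  Machine 1: jobs [20], load = 20
  Machine 2: jobs [8, 6, 6], load = 20
Makespan = max load = 20

20


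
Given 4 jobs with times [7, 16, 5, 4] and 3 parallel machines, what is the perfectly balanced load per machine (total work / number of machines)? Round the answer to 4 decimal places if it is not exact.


Total processing time = 7 + 16 + 5 + 4 = 32
Number of machines = 3
Ideal balanced load = 32 / 3 = 10.6667

10.6667


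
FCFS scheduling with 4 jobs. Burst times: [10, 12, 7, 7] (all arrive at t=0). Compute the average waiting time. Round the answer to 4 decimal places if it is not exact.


FCFS order (as given): [10, 12, 7, 7]
Waiting times:
  Job 1: wait = 0
  Job 2: wait = 10
  Job 3: wait = 22
  Job 4: wait = 29
Sum of waiting times = 61
Average waiting time = 61/4 = 15.25

15.25


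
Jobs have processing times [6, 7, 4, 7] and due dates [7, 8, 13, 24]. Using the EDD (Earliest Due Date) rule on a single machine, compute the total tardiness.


Sort by due date (EDD order): [(6, 7), (7, 8), (4, 13), (7, 24)]
Compute completion times and tardiness:
  Job 1: p=6, d=7, C=6, tardiness=max(0,6-7)=0
  Job 2: p=7, d=8, C=13, tardiness=max(0,13-8)=5
  Job 3: p=4, d=13, C=17, tardiness=max(0,17-13)=4
  Job 4: p=7, d=24, C=24, tardiness=max(0,24-24)=0
Total tardiness = 9

9


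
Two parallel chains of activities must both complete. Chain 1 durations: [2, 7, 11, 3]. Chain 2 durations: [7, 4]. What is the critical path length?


Path A total = 2 + 7 + 11 + 3 = 23
Path B total = 7 + 4 = 11
Critical path = longest path = max(23, 11) = 23

23


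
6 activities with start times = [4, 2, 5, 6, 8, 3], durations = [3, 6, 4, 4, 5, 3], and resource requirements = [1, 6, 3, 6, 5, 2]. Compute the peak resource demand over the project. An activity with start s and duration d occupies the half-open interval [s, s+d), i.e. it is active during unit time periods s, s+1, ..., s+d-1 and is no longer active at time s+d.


Each activity i is active on [start_i, start_i + duration_i).
Compute total resource usage per time slot:
  t=0: active resources = [], total = 0
  t=1: active resources = [], total = 0
  t=2: active resources = [6], total = 6
  t=3: active resources = [6, 2], total = 8
  t=4: active resources = [1, 6, 2], total = 9
  t=5: active resources = [1, 6, 3, 2], total = 12
  t=6: active resources = [1, 6, 3, 6], total = 16
  t=7: active resources = [6, 3, 6], total = 15
  t=8: active resources = [3, 6, 5], total = 14
  t=9: active resources = [6, 5], total = 11
  t=10: active resources = [5], total = 5
  t=11: active resources = [5], total = 5
  t=12: active resources = [5], total = 5
Peak resource demand = 16

16


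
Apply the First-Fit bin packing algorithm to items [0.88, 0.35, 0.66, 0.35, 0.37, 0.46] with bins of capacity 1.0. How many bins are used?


Place items sequentially using First-Fit:
  Item 0.88 -> new Bin 1
  Item 0.35 -> new Bin 2
  Item 0.66 -> new Bin 3
  Item 0.35 -> Bin 2 (now 0.7)
  Item 0.37 -> new Bin 4
  Item 0.46 -> Bin 4 (now 0.83)
Total bins used = 4

4


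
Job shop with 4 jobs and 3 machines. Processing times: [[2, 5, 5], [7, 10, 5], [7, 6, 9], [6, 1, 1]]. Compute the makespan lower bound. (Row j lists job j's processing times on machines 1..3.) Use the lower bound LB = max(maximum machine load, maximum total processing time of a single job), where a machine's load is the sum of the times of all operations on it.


Machine loads:
  Machine 1: 2 + 7 + 7 + 6 = 22
  Machine 2: 5 + 10 + 6 + 1 = 22
  Machine 3: 5 + 5 + 9 + 1 = 20
Max machine load = 22
Job totals:
  Job 1: 12
  Job 2: 22
  Job 3: 22
  Job 4: 8
Max job total = 22
Lower bound = max(22, 22) = 22

22


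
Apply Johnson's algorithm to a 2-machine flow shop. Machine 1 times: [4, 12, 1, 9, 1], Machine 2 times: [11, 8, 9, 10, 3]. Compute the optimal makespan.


Apply Johnson's rule:
  Group 1 (a <= b): [(3, 1, 9), (5, 1, 3), (1, 4, 11), (4, 9, 10)]
  Group 2 (a > b): [(2, 12, 8)]
Optimal job order: [3, 5, 1, 4, 2]
Schedule:
  Job 3: M1 done at 1, M2 done at 10
  Job 5: M1 done at 2, M2 done at 13
  Job 1: M1 done at 6, M2 done at 24
  Job 4: M1 done at 15, M2 done at 34
  Job 2: M1 done at 27, M2 done at 42
Makespan = 42

42


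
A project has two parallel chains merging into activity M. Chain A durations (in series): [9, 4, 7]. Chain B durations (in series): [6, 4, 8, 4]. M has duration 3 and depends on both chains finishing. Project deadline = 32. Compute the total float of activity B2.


Forward pass: ES(B2) = sum of predecessors on chain B = 6
EF = ES + duration = 6 + 4 = 10
Backward pass: LF(M) = deadline = 32; LS(M) = 32 - 3 = 29
LF(B2) = LS(M) - sum(successors on chain B) = 29 - 12 = 17
LS = LF - duration = 17 - 4 = 13
Total float = LS - ES = 13 - 6 = 7

7


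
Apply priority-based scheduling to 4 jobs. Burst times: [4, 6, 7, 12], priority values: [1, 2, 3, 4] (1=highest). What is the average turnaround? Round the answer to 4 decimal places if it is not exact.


Sort by priority (ascending = highest first):
Order: [(1, 4), (2, 6), (3, 7), (4, 12)]
Completion times:
  Priority 1, burst=4, C=4
  Priority 2, burst=6, C=10
  Priority 3, burst=7, C=17
  Priority 4, burst=12, C=29
Average turnaround = 60/4 = 15.0

15.0


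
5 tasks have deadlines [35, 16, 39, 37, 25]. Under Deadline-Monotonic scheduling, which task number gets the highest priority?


Sort tasks by relative deadline (ascending):
  Task 2: deadline = 16
  Task 5: deadline = 25
  Task 1: deadline = 35
  Task 4: deadline = 37
  Task 3: deadline = 39
Priority order (highest first): [2, 5, 1, 4, 3]
Highest priority task = 2

2


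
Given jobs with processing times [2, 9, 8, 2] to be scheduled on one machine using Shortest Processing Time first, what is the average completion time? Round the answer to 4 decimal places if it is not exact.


Sort jobs by processing time (SPT order): [2, 2, 8, 9]
Compute completion times sequentially:
  Job 1: processing = 2, completes at 2
  Job 2: processing = 2, completes at 4
  Job 3: processing = 8, completes at 12
  Job 4: processing = 9, completes at 21
Sum of completion times = 39
Average completion time = 39/4 = 9.75

9.75


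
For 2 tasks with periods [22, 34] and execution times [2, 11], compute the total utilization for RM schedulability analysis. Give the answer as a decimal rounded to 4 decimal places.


Compute individual utilizations (exact fractions):
  Task 1: C/T = 2/22 = 1/11 (approx. 0.0909)
  Task 2: C/T = 11/34 (approx. 0.3235)
Total utilization U = 1/11 + 11/34 = 155/374
Rounded to 4 decimal places: U = 0.4144
RM (Liu & Layland) bound for 2 tasks = 0.828427; compare with U = 155/374 (approx. 0.414439)
U <= bound, so schedulable by RM sufficient condition.

0.4144


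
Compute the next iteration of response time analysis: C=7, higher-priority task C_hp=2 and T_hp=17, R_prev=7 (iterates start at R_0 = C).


R_next = C + ceil(R_prev / T_hp) * C_hp
ceil(7 / 17) = ceil(0.4118) = 1
Interference = 1 * 2 = 2
R_next = 7 + 2 = 9

9


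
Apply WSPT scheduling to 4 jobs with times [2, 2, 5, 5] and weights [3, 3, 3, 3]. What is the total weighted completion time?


Compute p/w ratios and sort ascending (WSPT): [(2, 3), (2, 3), (5, 3), (5, 3)]
Compute weighted completion times:
  Job (p=2,w=3): C=2, w*C=3*2=6
  Job (p=2,w=3): C=4, w*C=3*4=12
  Job (p=5,w=3): C=9, w*C=3*9=27
  Job (p=5,w=3): C=14, w*C=3*14=42
Total weighted completion time = 87

87


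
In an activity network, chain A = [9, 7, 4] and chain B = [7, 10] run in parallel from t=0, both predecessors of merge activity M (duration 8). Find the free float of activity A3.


ES(A3) = sum of predecessors on chain A = 16
EF(A3) = ES + duration = 16 + 4 = 20
Successor of A3 is M. ES(M) = max(sum(A), sum(B)) = max(20, 17) = 20
Free float = ES(successor) - EF(current) = 20 - 20 = 0

0


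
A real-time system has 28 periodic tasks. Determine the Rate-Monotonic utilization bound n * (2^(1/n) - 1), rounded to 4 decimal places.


Compute 2^(1/28) = 1.0250642120
Subtract 1: 1.0250642120 - 1 = 0.0250642120
Multiply by n: 28 * 0.0250642120 = 0.7017979360
Round to 4 dp: 0.7018

0.7018


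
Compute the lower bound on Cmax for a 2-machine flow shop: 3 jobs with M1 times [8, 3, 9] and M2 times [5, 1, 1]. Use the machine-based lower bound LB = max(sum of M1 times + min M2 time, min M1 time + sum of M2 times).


LB1 = sum(M1 times) + min(M2 times) = 20 + 1 = 21
LB2 = min(M1 times) + sum(M2 times) = 3 + 7 = 10
Lower bound = max(LB1, LB2) = max(21, 10) = 21

21


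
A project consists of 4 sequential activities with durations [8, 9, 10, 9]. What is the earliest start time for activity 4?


Activity 4 starts after activities 1 through 3 complete.
Predecessor durations: [8, 9, 10]
ES = 8 + 9 + 10 = 27

27


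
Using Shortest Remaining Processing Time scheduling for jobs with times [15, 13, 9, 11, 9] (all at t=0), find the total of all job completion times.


Since all jobs arrive at t=0, SRPT equals SPT ordering.
SPT order: [9, 9, 11, 13, 15]
Completion times:
  Job 1: p=9, C=9
  Job 2: p=9, C=18
  Job 3: p=11, C=29
  Job 4: p=13, C=42
  Job 5: p=15, C=57
Total completion time = 9 + 18 + 29 + 42 + 57 = 155

155


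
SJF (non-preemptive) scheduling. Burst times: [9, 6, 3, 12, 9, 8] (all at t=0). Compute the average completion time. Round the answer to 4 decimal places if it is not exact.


SJF order (ascending): [3, 6, 8, 9, 9, 12]
Completion times:
  Job 1: burst=3, C=3
  Job 2: burst=6, C=9
  Job 3: burst=8, C=17
  Job 4: burst=9, C=26
  Job 5: burst=9, C=35
  Job 6: burst=12, C=47
Average completion = 137/6 = 22.8333

22.8333


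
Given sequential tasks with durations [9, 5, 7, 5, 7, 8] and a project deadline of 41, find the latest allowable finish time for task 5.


LF(activity 5) = deadline - sum of successor durations
Successors: activities 6 through 6 with durations [8]
Sum of successor durations = 8
LF = 41 - 8 = 33

33


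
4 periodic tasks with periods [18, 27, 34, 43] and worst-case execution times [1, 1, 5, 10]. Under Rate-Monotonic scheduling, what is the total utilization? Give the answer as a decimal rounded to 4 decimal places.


Compute individual utilizations (exact fractions):
  Task 1: C/T = 1/18 (approx. 0.0556)
  Task 2: C/T = 1/27 (approx. 0.037)
  Task 3: C/T = 5/34 (approx. 0.1471)
  Task 4: C/T = 10/43 (approx. 0.2326)
Total utilization U = 1/18 + 1/27 + 5/34 + 10/43 = 9320/19737
Rounded to 4 decimal places: U = 0.4722
RM (Liu & Layland) bound for 4 tasks = 0.756828; compare with U = 9320/19737 (approx. 0.472210)
U <= bound, so schedulable by RM sufficient condition.

0.4722


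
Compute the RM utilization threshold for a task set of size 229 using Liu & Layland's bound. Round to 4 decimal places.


Compute 2^(1/229) = 1.0030314291
Subtract 1: 1.0030314291 - 1 = 0.0030314291
Multiply by n: 229 * 0.0030314291 = 0.6941972639
Round to 4 dp: 0.6942

0.6942


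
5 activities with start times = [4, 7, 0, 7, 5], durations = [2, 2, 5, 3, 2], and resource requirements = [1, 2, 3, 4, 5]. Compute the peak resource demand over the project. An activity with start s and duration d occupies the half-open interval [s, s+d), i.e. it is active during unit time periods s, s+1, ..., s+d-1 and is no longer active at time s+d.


Each activity i is active on [start_i, start_i + duration_i).
Compute total resource usage per time slot:
  t=0: active resources = [3], total = 3
  t=1: active resources = [3], total = 3
  t=2: active resources = [3], total = 3
  t=3: active resources = [3], total = 3
  t=4: active resources = [1, 3], total = 4
  t=5: active resources = [1, 5], total = 6
  t=6: active resources = [5], total = 5
  t=7: active resources = [2, 4], total = 6
  t=8: active resources = [2, 4], total = 6
  t=9: active resources = [4], total = 4
Peak resource demand = 6

6
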